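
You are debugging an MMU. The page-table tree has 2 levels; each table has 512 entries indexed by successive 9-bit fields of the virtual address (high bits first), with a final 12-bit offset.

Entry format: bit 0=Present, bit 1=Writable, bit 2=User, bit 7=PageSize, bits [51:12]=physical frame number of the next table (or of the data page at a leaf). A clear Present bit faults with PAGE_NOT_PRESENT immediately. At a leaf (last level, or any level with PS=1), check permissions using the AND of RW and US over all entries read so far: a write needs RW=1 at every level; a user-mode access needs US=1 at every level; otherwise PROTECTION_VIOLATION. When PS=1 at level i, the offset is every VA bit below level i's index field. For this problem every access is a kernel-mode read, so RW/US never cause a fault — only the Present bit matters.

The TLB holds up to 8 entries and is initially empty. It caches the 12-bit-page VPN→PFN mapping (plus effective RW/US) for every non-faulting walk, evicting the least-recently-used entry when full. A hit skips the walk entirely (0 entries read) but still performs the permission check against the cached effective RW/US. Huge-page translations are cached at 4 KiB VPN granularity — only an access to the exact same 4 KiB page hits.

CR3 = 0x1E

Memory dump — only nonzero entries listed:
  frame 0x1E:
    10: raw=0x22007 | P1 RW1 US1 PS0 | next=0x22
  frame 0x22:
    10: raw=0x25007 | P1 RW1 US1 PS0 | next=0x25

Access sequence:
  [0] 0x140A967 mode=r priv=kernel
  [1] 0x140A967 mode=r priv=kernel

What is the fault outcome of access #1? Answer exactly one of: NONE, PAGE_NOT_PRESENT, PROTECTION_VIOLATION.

Per-access translation:
#0 VA=0x140A967 (r,kernel):
  lvl0: tbl 0x1E, slot 10 ⇒ 0x22007 (P1/RW1/US1/PS0)
  lvl1: tbl 0x22, slot 10 ⇒ 0x25007 (P1/RW1/US1/PS0)
  → PA=0x25967  (2 entries read)
#1 VA=0x140A967 (r,kernel):
  TLB hit vpn=0x140A → PA=0x25967

Access #1 fault: NONE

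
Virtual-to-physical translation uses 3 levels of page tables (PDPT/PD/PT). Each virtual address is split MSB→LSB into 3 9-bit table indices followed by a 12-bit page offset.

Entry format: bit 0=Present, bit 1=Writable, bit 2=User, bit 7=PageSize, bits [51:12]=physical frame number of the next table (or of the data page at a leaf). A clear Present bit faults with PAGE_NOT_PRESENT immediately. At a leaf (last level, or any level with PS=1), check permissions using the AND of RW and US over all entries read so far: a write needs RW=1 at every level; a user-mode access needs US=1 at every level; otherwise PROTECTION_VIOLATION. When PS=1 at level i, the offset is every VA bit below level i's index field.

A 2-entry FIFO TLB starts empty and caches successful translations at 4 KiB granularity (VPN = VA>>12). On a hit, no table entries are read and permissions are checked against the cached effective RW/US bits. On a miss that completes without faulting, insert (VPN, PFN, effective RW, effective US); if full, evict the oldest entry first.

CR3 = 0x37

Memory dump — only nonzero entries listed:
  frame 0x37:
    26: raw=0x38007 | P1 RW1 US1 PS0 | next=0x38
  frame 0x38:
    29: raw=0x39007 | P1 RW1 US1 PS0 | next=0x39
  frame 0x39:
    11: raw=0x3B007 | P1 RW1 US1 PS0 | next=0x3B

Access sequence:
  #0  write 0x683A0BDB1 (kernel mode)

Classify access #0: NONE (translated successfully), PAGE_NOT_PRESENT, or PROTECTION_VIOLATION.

Per-access translation:
#0 VA=0x683A0BDB1 (w,kernel):
  [0] read 0x37 idx=26: raw=0x38007 flags P=1 W=1 U=1 S=0
  [1] read 0x38 idx=29: raw=0x39007 flags P=1 W=1 U=1 S=0
  [2] read 0x39 idx=11: raw=0x3B007 flags P=1 W=1 U=1 S=0
  ⇒ phys 0x3BDB1  [3 reads]

Access #0 fault: NONE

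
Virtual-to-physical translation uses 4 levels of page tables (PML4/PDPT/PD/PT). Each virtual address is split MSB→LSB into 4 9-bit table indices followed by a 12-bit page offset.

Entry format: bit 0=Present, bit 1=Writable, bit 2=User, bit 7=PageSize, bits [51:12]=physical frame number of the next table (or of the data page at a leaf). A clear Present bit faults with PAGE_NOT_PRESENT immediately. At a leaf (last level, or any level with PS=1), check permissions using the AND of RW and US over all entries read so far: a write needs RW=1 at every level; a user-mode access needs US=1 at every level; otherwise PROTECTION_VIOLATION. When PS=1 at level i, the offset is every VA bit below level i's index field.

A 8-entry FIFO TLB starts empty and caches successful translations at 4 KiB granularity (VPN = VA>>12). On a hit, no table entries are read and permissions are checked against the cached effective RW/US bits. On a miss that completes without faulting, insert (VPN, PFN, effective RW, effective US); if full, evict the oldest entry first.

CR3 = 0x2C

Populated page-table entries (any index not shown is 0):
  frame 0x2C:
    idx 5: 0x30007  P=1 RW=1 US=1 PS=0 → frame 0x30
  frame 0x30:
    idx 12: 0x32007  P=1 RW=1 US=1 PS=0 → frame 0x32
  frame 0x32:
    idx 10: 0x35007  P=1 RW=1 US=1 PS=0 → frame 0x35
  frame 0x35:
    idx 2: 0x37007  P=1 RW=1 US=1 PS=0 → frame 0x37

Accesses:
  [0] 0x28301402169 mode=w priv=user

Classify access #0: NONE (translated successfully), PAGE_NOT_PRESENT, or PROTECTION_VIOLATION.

Trace:
#0 VA=0x28301402169 (w,user):
  L0: frame=0x2C idx=5 entry=0x30007 [P=1 RW=1 US=1 PS=0]
  L1: frame=0x30 idx=12 entry=0x32007 [P=1 RW=1 US=1 PS=0]
  L2: frame=0x32 idx=10 entry=0x35007 [P=1 RW=1 US=1 PS=0]
  L3: frame=0x35 idx=2 entry=0x37007 [P=1 RW=1 US=1 PS=0]
  → PA=0x37169  (4 entries read)

Access #0 fault: NONE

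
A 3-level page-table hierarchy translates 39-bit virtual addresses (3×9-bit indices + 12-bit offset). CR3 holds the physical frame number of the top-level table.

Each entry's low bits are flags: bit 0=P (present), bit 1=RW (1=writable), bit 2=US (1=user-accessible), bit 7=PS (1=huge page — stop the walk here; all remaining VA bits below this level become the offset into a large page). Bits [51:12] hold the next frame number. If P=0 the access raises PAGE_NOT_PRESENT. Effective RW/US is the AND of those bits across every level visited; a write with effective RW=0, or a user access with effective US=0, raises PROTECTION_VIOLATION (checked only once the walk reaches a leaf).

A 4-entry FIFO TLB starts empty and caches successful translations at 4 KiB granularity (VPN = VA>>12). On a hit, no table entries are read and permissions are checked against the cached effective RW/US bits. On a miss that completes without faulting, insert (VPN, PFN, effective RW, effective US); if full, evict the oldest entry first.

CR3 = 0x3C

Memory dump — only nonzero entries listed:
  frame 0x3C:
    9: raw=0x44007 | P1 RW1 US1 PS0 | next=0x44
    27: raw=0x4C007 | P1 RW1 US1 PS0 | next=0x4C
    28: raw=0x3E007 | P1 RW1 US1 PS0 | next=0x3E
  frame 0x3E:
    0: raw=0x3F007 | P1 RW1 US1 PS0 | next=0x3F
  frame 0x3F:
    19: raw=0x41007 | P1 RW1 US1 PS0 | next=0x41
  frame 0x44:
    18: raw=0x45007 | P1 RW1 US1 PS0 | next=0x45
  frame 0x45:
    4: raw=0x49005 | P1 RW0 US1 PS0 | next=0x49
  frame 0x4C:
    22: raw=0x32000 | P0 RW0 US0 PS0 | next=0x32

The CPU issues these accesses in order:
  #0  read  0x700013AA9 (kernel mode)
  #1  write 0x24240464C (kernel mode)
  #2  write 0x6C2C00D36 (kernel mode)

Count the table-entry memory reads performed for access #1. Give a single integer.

Per-access translation:
#0 VA=0x700013AA9 (r,kernel):
  [0] read 0x3C idx=28: raw=0x3E007 flags P=1 W=1 U=1 S=0
  [1] read 0x3E idx=0: raw=0x3F007 flags P=1 W=1 U=1 S=0
  [2] read 0x3F idx=19: raw=0x41007 flags P=1 W=1 U=1 S=0
  → PA=0x41AA9  (3 entries read)
#1 VA=0x24240464C (w,kernel):
  [0] read 0x3C idx=9: raw=0x44007 flags P=1 W=1 U=1 S=0
  [1] read 0x44 idx=18: raw=0x45007 flags P=1 W=1 U=1 S=0
  [2] read 0x45 idx=4: raw=0x49005 flags P=1 W=0 U=1 S=0
  → PROTECTION_VIOLATION  (3 entries read)
#2 VA=0x6C2C00D36 (w,kernel):
  [0] read 0x3C idx=27: raw=0x4C007 flags P=1 W=1 U=1 S=0
  [1] read 0x4C idx=22: raw=0x32000 flags P=0 W=0 U=0 S=0
  → PAGE_NOT_PRESENT  (2 entries read)

Entries read for #1: 3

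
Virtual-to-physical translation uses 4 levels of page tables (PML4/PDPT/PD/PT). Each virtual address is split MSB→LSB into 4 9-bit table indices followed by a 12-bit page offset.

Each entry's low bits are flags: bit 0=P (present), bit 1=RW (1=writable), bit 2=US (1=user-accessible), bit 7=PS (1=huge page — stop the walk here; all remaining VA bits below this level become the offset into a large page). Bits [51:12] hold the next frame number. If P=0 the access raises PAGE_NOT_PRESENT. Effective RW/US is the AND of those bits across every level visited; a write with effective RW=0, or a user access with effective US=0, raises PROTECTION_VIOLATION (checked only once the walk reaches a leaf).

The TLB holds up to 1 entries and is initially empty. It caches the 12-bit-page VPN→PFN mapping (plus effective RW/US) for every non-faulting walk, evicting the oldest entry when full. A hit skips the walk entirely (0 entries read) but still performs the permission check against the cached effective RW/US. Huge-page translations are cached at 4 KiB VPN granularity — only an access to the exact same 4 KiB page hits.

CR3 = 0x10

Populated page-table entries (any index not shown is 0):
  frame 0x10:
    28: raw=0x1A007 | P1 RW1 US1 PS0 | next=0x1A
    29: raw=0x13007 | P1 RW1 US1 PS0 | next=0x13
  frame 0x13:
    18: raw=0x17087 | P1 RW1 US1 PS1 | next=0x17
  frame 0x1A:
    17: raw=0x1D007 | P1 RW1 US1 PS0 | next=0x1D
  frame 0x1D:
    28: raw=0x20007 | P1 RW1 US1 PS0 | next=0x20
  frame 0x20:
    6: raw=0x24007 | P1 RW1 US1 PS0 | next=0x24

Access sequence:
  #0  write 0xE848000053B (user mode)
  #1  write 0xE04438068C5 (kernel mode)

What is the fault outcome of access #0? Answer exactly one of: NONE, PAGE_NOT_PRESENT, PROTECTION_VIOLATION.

Trace:
#0 VA=0xE848000053B (w,user):
  [0] read 0x10 idx=29: raw=0x13007 flags P=1 W=1 U=1 S=0
  [1] read 0x13 idx=18: raw=0x17087 flags P=1 W=1 U=1 S=1
  ✓ 0x1753B (huge @L1)  — 2 lookups
#1 VA=0xE04438068C5 (w,kernel):
  [0] read 0x10 idx=28: raw=0x1A007 flags P=1 W=1 U=1 S=0
  [1] read 0x1A idx=17: raw=0x1D007 flags P=1 W=1 U=1 S=0
  [2] read 0x1D idx=28: raw=0x20007 flags P=1 W=1 U=1 S=0
  [3] read 0x20 idx=6: raw=0x24007 flags P=1 W=1 U=1 S=0
  ✓ 0x248C5  — 4 lookups

Access #0 fault: NONE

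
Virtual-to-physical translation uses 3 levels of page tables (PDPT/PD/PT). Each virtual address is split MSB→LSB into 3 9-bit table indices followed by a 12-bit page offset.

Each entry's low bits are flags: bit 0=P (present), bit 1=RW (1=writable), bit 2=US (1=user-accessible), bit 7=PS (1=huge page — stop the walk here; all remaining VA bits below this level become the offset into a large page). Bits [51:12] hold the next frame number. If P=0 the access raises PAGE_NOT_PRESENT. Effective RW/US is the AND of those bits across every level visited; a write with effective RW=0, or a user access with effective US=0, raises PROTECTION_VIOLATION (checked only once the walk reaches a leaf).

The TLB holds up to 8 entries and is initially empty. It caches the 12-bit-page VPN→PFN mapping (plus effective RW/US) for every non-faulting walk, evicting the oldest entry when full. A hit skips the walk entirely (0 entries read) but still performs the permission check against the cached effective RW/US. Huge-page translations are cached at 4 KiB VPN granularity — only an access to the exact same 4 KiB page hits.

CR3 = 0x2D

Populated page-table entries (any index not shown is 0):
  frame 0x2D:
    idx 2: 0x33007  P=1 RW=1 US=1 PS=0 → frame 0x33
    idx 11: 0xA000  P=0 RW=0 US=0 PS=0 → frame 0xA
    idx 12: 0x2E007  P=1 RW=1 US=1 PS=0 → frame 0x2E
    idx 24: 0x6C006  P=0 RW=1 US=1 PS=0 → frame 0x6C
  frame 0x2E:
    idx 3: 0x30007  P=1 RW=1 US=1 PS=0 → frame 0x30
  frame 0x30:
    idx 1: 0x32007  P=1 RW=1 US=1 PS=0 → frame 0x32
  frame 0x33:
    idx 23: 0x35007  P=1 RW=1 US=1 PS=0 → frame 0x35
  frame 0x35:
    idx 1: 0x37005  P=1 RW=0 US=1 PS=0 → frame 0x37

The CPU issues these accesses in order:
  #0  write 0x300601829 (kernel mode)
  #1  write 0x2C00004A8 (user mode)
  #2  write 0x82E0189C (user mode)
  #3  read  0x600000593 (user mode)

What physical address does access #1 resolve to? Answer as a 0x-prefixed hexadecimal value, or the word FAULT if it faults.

Walk each access:
#0 VA=0x300601829 (w,kernel):
  [0] read 0x2D idx=12: raw=0x2E007 flags P=1 W=1 U=1 S=0
  [1] read 0x2E idx=3: raw=0x30007 flags P=1 W=1 U=1 S=0
  [2] read 0x30 idx=1: raw=0x32007 flags P=1 W=1 U=1 S=0
  ✓ 0x32829  — 3 lookups
#1 VA=0x2C00004A8 (w,user):
  [0] read 0x2D idx=11: raw=0xA000 flags P=0 W=0 U=0 S=0
  ⇒ fault: PAGE_NOT_PRESENT  — 1 lookups
#2 VA=0x82E0189C (w,user):
  [0] read 0x2D idx=2: raw=0x33007 flags P=1 W=1 U=1 S=0
  [1] read 0x33 idx=23: raw=0x35007 flags P=1 W=1 U=1 S=0
  [2] read 0x35 idx=1: raw=0x37005 flags P=1 W=0 U=1 S=0
  ⇒ fault: PROTECTION_VIOLATION  — 3 lookups
#3 VA=0x600000593 (r,user):
  [0] read 0x2D idx=24: raw=0x6C006 flags P=0 W=1 U=1 S=0
  ⇒ fault: PAGE_NOT_PRESENT  — 1 lookups

Access #1 PA: FAULT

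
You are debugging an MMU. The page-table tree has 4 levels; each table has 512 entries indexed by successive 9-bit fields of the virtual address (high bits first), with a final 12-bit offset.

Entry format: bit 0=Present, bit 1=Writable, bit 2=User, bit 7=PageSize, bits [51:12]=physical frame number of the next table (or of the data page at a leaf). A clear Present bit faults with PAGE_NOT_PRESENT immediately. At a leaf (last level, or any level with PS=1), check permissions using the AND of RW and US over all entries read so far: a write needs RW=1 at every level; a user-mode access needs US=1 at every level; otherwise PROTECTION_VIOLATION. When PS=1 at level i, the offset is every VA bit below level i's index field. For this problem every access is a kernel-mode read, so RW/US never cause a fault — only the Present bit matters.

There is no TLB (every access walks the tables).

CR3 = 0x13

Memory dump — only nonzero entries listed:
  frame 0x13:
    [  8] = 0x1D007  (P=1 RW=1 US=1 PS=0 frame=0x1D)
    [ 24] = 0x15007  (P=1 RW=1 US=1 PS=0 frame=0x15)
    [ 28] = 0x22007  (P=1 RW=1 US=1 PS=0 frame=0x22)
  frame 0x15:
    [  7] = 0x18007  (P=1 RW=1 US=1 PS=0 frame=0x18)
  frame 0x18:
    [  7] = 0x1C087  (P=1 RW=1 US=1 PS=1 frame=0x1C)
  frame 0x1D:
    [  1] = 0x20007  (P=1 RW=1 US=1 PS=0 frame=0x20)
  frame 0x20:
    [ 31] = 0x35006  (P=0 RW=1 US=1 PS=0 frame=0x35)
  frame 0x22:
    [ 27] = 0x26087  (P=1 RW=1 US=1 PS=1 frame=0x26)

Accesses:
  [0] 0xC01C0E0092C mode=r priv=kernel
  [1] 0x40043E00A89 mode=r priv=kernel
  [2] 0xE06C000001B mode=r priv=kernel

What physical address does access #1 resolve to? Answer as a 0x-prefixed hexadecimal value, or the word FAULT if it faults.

Trace:
#0 VA=0xC01C0E0092C (r,kernel):
  [0] read 0x13 idx=24: raw=0x15007 flags P=1 W=1 U=1 S=0
  [1] read 0x15 idx=7: raw=0x18007 flags P=1 W=1 U=1 S=0
  [2] read 0x18 idx=7: raw=0x1C087 flags P=1 W=1 U=1 S=1
  → PA=0x1C92C (huge @L2)  (3 entries read)
#1 VA=0x40043E00A89 (r,kernel):
  [0] read 0x13 idx=8: raw=0x1D007 flags P=1 W=1 U=1 S=0
  [1] read 0x1D idx=1: raw=0x20007 flags P=1 W=1 U=1 S=0
  [2] read 0x20 idx=31: raw=0x35006 flags P=0 W=1 U=1 S=0
  ✗ PAGE_NOT_PRESENT  [3 reads]
#2 VA=0xE06C000001B (r,kernel):
  [0] read 0x13 idx=28: raw=0x22007 flags P=1 W=1 U=1 S=0
  [1] read 0x22 idx=27: raw=0x26087 flags P=1 W=1 U=1 S=1
  → PA=0x2601B (huge @L1)  (2 entries read)

Access #1 PA: FAULT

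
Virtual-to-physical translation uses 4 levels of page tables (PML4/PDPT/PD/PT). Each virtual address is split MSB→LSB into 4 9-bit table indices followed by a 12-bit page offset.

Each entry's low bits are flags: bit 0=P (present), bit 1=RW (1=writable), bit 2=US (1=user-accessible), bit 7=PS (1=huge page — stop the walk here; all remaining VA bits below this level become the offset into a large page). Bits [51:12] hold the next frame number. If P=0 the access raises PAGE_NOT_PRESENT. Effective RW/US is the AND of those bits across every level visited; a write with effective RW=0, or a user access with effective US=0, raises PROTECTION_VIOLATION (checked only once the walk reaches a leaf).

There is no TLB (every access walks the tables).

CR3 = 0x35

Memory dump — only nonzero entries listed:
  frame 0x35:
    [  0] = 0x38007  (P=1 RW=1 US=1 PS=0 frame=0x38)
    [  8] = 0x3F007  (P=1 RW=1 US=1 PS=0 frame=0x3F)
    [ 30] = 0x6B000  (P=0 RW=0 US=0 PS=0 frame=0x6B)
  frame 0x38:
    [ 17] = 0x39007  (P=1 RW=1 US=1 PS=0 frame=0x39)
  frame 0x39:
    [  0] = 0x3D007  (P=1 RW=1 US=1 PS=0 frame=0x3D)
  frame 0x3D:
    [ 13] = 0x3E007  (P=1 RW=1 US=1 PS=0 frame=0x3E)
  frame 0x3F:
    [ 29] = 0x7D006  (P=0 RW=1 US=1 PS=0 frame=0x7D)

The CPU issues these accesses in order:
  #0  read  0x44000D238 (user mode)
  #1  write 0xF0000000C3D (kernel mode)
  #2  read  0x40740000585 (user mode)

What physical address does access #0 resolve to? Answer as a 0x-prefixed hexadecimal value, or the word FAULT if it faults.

Walk each access:
#0 VA=0x44000D238 (r,user):
  L0 @0x35[0] → 0x38007  P=1,RW=1,US=1,PS=0
  L1 @0x38[17] → 0x39007  P=1,RW=1,US=1,PS=0
  L2 @0x39[0] → 0x3D007  P=1,RW=1,US=1,PS=0
  L3 @0x3D[13] → 0x3E007  P=1,RW=1,US=1,PS=0
  → PA=0x3E238  (4 entries read)
#1 VA=0xF0000000C3D (w,kernel):
  L0 @0x35[30] → 0x6B000  P=0,RW=0,US=0,PS=0
  ✗ PAGE_NOT_PRESENT  [1 reads]
#2 VA=0x40740000585 (r,user):
  L0 @0x35[8] → 0x3F007  P=1,RW=1,US=1,PS=0
  L1 @0x3F[29] → 0x7D006  P=0,RW=1,US=1,PS=0
  ✗ PAGE_NOT_PRESENT  [2 reads]

Access #0 PA: 0x3E238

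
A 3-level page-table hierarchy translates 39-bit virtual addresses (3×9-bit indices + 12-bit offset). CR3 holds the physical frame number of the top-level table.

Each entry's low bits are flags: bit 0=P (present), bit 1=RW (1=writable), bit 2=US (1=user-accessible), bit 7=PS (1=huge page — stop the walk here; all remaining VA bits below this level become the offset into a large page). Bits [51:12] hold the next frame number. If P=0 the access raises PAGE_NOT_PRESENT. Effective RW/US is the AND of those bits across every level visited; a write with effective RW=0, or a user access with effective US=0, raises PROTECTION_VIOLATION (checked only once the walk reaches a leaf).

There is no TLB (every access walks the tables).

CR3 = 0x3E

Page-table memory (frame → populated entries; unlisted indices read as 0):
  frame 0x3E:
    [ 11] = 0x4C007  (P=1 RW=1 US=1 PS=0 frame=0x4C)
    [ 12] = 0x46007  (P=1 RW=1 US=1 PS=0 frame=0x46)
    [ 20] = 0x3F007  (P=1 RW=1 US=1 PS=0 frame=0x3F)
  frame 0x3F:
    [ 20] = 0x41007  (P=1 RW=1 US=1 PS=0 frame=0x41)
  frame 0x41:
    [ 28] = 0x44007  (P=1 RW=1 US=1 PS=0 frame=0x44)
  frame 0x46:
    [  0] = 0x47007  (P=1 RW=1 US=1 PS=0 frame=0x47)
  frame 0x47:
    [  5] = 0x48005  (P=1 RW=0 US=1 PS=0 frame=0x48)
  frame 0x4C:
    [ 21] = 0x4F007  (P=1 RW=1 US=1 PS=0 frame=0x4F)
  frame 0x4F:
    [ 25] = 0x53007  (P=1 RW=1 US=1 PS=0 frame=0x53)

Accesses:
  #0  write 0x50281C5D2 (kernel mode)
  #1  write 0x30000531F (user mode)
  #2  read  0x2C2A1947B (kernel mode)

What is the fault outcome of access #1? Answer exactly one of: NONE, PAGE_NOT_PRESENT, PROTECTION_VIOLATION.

Per-access translation:
#0 VA=0x50281C5D2 (w,kernel):
  lvl0: tbl 0x3E, slot 20 ⇒ 0x3F007 (P1/RW1/US1/PS0)
  lvl1: tbl 0x3F, slot 20 ⇒ 0x41007 (P1/RW1/US1/PS0)
  lvl2: tbl 0x41, slot 28 ⇒ 0x44007 (P1/RW1/US1/PS0)
  ⇒ phys 0x445D2  [3 reads]
#1 VA=0x30000531F (w,user):
  lvl0: tbl 0x3E, slot 12 ⇒ 0x46007 (P1/RW1/US1/PS0)
  lvl1: tbl 0x46, slot 0 ⇒ 0x47007 (P1/RW1/US1/PS0)
  lvl2: tbl 0x47, slot 5 ⇒ 0x48005 (P1/RW0/US1/PS0)
  ✗ PROTECTION_VIOLATION  [3 reads]
#2 VA=0x2C2A1947B (r,kernel):
  lvl0: tbl 0x3E, slot 11 ⇒ 0x4C007 (P1/RW1/US1/PS0)
  lvl1: tbl 0x4C, slot 21 ⇒ 0x4F007 (P1/RW1/US1/PS0)
  lvl2: tbl 0x4F, slot 25 ⇒ 0x53007 (P1/RW1/US1/PS0)
  ⇒ phys 0x5347B  [3 reads]

Access #1 fault: PROTECTION_VIOLATION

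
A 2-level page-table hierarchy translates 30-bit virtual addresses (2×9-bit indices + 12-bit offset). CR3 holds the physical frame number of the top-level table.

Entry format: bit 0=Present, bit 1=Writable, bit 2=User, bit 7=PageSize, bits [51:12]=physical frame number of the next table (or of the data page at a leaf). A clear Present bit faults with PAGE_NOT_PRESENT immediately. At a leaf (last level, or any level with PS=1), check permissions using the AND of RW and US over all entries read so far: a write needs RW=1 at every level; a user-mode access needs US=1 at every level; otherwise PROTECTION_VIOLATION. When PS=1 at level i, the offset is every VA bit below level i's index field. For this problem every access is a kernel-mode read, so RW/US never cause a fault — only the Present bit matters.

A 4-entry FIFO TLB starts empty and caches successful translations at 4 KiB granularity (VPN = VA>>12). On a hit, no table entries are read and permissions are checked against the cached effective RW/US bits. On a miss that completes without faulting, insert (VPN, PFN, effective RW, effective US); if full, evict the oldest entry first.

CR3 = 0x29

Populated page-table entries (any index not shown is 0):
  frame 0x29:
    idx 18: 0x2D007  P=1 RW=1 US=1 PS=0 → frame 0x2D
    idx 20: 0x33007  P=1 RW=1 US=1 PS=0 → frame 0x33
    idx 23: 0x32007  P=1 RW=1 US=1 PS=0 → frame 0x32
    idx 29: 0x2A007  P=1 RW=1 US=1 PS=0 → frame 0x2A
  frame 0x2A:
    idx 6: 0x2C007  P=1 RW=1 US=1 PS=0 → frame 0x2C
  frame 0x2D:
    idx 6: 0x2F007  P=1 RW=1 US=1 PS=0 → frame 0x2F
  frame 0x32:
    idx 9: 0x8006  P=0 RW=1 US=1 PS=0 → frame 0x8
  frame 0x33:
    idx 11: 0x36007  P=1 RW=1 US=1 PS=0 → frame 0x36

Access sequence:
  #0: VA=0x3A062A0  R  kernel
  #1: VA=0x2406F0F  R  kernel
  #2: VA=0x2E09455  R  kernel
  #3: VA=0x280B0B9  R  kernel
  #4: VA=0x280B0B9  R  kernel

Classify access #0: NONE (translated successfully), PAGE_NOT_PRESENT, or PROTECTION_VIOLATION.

Per-access translation:
#0 VA=0x3A062A0 (r,kernel):
  lvl0: tbl 0x29, slot 29 ⇒ 0x2A007 (P1/RW1/US1/PS0)
  lvl1: tbl 0x2A, slot 6 ⇒ 0x2C007 (P1/RW1/US1/PS0)
  ✓ 0x2C2A0  — 2 lookups
#1 VA=0x2406F0F (r,kernel):
  lvl0: tbl 0x29, slot 18 ⇒ 0x2D007 (P1/RW1/US1/PS0)
  lvl1: tbl 0x2D, slot 6 ⇒ 0x2F007 (P1/RW1/US1/PS0)
  ✓ 0x2FF0F  — 2 lookups
#2 VA=0x2E09455 (r,kernel):
  lvl0: tbl 0x29, slot 23 ⇒ 0x32007 (P1/RW1/US1/PS0)
  lvl1: tbl 0x32, slot 9 ⇒ 0x8006 (P0/RW1/US1/PS0)
  ✗ PAGE_NOT_PRESENT  [2 reads]
#3 VA=0x280B0B9 (r,kernel):
  lvl0: tbl 0x29, slot 20 ⇒ 0x33007 (P1/RW1/US1/PS0)
  lvl1: tbl 0x33, slot 11 ⇒ 0x36007 (P1/RW1/US1/PS0)
  ✓ 0x360B9  — 2 lookups
#4 VA=0x280B0B9 (r,kernel):
  TLB hit vpn=0x280B → PA=0x360B9

Access #0 fault: NONE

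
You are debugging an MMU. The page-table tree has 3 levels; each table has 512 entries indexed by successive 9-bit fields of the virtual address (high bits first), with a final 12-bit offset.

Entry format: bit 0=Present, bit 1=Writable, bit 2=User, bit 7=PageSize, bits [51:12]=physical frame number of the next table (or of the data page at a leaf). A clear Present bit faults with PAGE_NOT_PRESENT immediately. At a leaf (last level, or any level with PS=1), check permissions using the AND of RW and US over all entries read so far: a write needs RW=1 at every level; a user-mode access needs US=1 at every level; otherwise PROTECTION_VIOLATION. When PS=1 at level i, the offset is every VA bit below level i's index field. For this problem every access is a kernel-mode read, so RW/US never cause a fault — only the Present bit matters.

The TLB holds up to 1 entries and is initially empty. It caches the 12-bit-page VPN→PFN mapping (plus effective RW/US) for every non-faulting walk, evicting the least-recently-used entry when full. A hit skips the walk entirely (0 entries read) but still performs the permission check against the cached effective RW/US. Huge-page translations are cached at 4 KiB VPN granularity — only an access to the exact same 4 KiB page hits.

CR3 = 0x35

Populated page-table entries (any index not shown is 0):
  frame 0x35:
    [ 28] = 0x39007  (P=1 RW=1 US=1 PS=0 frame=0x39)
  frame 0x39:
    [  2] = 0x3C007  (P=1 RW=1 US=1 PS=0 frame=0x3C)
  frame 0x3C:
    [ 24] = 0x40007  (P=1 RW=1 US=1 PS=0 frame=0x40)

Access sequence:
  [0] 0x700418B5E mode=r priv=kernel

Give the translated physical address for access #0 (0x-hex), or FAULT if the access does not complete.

Walk each access:
#0 VA=0x700418B5E (r,kernel):
  [0] read 0x35 idx=28: raw=0x39007 flags P=1 W=1 U=1 S=0
  [1] read 0x39 idx=2: raw=0x3C007 flags P=1 W=1 U=1 S=0
  [2] read 0x3C idx=24: raw=0x40007 flags P=1 W=1 U=1 S=0
  ⇒ phys 0x40B5E  [3 reads]

Access #0 PA: 0x40B5E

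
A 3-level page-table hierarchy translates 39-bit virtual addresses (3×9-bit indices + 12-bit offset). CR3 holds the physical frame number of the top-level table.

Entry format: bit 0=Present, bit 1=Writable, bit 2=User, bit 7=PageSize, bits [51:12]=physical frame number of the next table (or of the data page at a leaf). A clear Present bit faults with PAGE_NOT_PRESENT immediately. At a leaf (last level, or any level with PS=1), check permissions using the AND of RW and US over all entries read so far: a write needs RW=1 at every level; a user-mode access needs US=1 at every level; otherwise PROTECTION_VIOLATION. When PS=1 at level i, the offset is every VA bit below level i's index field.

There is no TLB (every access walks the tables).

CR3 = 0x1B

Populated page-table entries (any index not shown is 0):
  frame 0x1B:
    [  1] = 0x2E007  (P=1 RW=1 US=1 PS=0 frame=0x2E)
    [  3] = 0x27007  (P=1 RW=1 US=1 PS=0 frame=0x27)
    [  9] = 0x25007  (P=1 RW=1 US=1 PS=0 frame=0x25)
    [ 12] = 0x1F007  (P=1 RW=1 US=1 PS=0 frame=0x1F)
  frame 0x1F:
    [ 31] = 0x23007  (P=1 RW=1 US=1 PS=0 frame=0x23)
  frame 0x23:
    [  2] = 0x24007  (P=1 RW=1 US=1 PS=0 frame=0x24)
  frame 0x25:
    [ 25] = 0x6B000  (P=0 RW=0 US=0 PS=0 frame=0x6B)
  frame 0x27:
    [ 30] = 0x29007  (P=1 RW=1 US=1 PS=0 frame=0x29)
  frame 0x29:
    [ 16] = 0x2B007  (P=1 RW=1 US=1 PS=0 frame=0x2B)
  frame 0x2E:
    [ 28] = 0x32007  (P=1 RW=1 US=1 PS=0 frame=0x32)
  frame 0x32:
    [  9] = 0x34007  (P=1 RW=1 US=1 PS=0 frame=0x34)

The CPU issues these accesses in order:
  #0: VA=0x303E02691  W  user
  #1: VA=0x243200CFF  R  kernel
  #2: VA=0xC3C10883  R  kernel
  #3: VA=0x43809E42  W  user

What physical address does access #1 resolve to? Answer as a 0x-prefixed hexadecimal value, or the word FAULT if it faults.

Trace:
#0 VA=0x303E02691 (w,user):
  lvl0: tbl 0x1B, slot 12 ⇒ 0x1F007 (P1/RW1/US1/PS0)
  lvl1: tbl 0x1F, slot 31 ⇒ 0x23007 (P1/RW1/US1/PS0)
  lvl2: tbl 0x23, slot 2 ⇒ 0x24007 (P1/RW1/US1/PS0)
  ✓ 0x24691  — 3 lookups
#1 VA=0x243200CFF (r,kernel):
  lvl0: tbl 0x1B, slot 9 ⇒ 0x25007 (P1/RW1/US1/PS0)
  lvl1: tbl 0x25, slot 25 ⇒ 0x6B000 (P0/RW0/US0/PS0)
  → PAGE_NOT_PRESENT  (2 entries read)
#2 VA=0xC3C10883 (r,kernel):
  lvl0: tbl 0x1B, slot 3 ⇒ 0x27007 (P1/RW1/US1/PS0)
  lvl1: tbl 0x27, slot 30 ⇒ 0x29007 (P1/RW1/US1/PS0)
  lvl2: tbl 0x29, slot 16 ⇒ 0x2B007 (P1/RW1/US1/PS0)
  ✓ 0x2B883  — 3 lookups
#3 VA=0x43809E42 (w,user):
  lvl0: tbl 0x1B, slot 1 ⇒ 0x2E007 (P1/RW1/US1/PS0)
  lvl1: tbl 0x2E, slot 28 ⇒ 0x32007 (P1/RW1/US1/PS0)
  lvl2: tbl 0x32, slot 9 ⇒ 0x34007 (P1/RW1/US1/PS0)
  ✓ 0x34E42  — 3 lookups

Access #1 PA: FAULT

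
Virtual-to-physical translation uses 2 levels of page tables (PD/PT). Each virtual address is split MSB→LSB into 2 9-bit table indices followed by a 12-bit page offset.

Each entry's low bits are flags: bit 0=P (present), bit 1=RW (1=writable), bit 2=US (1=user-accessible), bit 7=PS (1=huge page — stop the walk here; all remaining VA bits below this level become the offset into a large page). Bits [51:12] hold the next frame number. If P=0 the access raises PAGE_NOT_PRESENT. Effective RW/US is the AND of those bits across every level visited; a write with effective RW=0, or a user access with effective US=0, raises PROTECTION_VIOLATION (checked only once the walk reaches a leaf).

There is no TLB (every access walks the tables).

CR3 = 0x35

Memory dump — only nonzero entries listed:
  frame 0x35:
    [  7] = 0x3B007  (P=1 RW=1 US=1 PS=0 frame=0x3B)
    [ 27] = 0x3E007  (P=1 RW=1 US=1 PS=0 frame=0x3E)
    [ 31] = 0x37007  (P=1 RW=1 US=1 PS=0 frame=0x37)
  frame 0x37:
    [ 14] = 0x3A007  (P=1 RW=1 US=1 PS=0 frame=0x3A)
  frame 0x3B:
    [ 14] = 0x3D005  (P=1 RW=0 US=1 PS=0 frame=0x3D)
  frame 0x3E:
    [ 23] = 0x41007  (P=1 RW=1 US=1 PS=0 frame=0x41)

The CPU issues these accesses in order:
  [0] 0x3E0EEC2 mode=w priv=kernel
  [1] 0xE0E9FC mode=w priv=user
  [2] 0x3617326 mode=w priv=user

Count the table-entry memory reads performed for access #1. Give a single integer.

Walk each access:
#0 VA=0x3E0EEC2 (w,kernel):
  L0: frame=0x35 idx=31 entry=0x37007 [P=1 RW=1 US=1 PS=0]
  L1: frame=0x37 idx=14 entry=0x3A007 [P=1 RW=1 US=1 PS=0]
  ⇒ phys 0x3AEC2  [2 reads]
#1 VA=0xE0E9FC (w,user):
  L0: frame=0x35 idx=7 entry=0x3B007 [P=1 RW=1 US=1 PS=0]
  L1: frame=0x3B idx=14 entry=0x3D005 [P=1 RW=0 US=1 PS=0]
  ✗ PROTECTION_VIOLATION  [2 reads]
#2 VA=0x3617326 (w,user):
  L0: frame=0x35 idx=27 entry=0x3E007 [P=1 RW=1 US=1 PS=0]
  L1: frame=0x3E idx=23 entry=0x41007 [P=1 RW=1 US=1 PS=0]
  ⇒ phys 0x41326  [2 reads]

Entries read for #1: 2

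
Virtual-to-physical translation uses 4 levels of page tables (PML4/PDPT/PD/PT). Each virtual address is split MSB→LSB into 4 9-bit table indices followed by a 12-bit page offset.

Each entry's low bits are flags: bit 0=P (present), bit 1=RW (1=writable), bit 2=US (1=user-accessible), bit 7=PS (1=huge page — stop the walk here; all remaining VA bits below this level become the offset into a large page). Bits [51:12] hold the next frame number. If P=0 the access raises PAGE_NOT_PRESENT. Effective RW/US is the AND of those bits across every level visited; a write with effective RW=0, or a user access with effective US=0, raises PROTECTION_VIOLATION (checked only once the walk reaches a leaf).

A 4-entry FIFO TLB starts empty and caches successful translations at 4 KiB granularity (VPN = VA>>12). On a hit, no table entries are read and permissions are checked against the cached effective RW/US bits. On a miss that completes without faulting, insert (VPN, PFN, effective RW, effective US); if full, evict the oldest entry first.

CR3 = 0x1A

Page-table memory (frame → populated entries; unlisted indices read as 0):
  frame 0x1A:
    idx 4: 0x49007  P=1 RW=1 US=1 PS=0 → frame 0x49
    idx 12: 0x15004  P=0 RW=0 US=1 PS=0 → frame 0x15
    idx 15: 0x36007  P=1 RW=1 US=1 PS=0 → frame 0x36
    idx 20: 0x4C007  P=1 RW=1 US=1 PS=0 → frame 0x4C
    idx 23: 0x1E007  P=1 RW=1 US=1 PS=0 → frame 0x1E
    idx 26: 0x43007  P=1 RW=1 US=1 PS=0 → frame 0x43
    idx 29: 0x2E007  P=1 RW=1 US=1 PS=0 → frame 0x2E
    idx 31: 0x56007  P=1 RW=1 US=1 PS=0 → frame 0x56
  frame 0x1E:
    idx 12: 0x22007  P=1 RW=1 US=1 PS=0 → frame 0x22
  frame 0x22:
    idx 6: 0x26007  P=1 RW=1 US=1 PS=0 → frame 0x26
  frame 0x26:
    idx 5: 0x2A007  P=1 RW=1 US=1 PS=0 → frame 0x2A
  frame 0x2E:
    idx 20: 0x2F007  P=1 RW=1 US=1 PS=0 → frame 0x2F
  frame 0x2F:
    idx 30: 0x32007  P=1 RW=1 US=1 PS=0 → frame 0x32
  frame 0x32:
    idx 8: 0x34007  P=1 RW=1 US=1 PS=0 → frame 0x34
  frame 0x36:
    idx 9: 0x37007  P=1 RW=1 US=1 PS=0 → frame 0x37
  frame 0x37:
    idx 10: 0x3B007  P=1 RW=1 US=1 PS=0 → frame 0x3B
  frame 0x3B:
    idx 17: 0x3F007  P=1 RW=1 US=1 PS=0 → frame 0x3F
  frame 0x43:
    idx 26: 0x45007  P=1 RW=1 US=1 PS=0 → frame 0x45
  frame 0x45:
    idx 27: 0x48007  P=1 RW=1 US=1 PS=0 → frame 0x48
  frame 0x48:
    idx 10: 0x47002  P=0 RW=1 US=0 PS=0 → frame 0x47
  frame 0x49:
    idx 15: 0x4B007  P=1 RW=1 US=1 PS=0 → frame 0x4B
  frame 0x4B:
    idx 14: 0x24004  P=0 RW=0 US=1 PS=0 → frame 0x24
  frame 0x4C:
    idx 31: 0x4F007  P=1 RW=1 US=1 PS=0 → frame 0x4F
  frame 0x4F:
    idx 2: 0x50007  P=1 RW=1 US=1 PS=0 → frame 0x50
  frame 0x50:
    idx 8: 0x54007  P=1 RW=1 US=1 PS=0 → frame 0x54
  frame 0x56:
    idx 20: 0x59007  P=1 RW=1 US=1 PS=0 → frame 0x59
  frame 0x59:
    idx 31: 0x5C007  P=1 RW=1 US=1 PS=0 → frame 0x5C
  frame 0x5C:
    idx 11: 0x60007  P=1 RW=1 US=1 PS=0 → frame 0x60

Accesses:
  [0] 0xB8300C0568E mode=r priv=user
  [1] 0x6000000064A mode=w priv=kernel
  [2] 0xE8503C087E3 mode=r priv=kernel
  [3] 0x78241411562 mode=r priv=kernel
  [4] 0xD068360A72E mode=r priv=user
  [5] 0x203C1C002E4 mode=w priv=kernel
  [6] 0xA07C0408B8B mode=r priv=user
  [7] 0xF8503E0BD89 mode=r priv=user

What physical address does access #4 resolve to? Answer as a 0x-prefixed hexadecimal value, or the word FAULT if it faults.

Per-access translation:
#0 VA=0xB8300C0568E (r,user):
  lvl0: tbl 0x1A, slot 23 ⇒ 0x1E007 (P1/RW1/US1/PS0)
  lvl1: tbl 0x1E, slot 12 ⇒ 0x22007 (P1/RW1/US1/PS0)
  lvl2: tbl 0x22, slot 6 ⇒ 0x26007 (P1/RW1/US1/PS0)
  lvl3: tbl 0x26, slot 5 ⇒ 0x2A007 (P1/RW1/US1/PS0)
  ⇒ phys 0x2A68E  [4 reads]
#1 VA=0x6000000064A (w,kernel):
  lvl0: tbl 0x1A, slot 12 ⇒ 0x15004 (P0/RW0/US1/PS0)
  → PAGE_NOT_PRESENT  (1 entries read)
#2 VA=0xE8503C087E3 (r,kernel):
  lvl0: tbl 0x1A, slot 29 ⇒ 0x2E007 (P1/RW1/US1/PS0)
  lvl1: tbl 0x2E, slot 20 ⇒ 0x2F007 (P1/RW1/US1/PS0)
  lvl2: tbl 0x2F, slot 30 ⇒ 0x32007 (P1/RW1/US1/PS0)
  lvl3: tbl 0x32, slot 8 ⇒ 0x34007 (P1/RW1/US1/PS0)
  ⇒ phys 0x347E3  [4 reads]
#3 VA=0x78241411562 (r,kernel):
  lvl0: tbl 0x1A, slot 15 ⇒ 0x36007 (P1/RW1/US1/PS0)
  lvl1: tbl 0x36, slot 9 ⇒ 0x37007 (P1/RW1/US1/PS0)
  lvl2: tbl 0x37, slot 10 ⇒ 0x3B007 (P1/RW1/US1/PS0)
  lvl3: tbl 0x3B, slot 17 ⇒ 0x3F007 (P1/RW1/US1/PS0)
  ⇒ phys 0x3F562  [4 reads]
#4 VA=0xD068360A72E (r,user):
  lvl0: tbl 0x1A, slot 26 ⇒ 0x43007 (P1/RW1/US1/PS0)
  lvl1: tbl 0x43, slot 26 ⇒ 0x45007 (P1/RW1/US1/PS0)
  lvl2: tbl 0x45, slot 27 ⇒ 0x48007 (P1/RW1/US1/PS0)
  lvl3: tbl 0x48, slot 10 ⇒ 0x47002 (P0/RW1/US0/PS0)
  → PAGE_NOT_PRESENT  (4 entries read)
#5 VA=0x203C1C002E4 (w,kernel):
  lvl0: tbl 0x1A, slot 4 ⇒ 0x49007 (P1/RW1/US1/PS0)
  lvl1: tbl 0x49, slot 15 ⇒ 0x4B007 (P1/RW1/US1/PS0)
  lvl2: tbl 0x4B, slot 14 ⇒ 0x24004 (P0/RW0/US1/PS0)
  → PAGE_NOT_PRESENT  (3 entries read)
#6 VA=0xA07C0408B8B (r,user):
  lvl0: tbl 0x1A, slot 20 ⇒ 0x4C007 (P1/RW1/US1/PS0)
  lvl1: tbl 0x4C, slot 31 ⇒ 0x4F007 (P1/RW1/US1/PS0)
  lvl2: tbl 0x4F, slot 2 ⇒ 0x50007 (P1/RW1/US1/PS0)
  lvl3: tbl 0x50, slot 8 ⇒ 0x54007 (P1/RW1/US1/PS0)
  ⇒ phys 0x54B8B  [4 reads]
#7 VA=0xF8503E0BD89 (r,user):
  lvl0: tbl 0x1A, slot 31 ⇒ 0x56007 (P1/RW1/US1/PS0)
  lvl1: tbl 0x56, slot 20 ⇒ 0x59007 (P1/RW1/US1/PS0)
  lvl2: tbl 0x59, slot 31 ⇒ 0x5C007 (P1/RW1/US1/PS0)
  lvl3: tbl 0x5C, slot 11 ⇒ 0x60007 (P1/RW1/US1/PS0)
  ⇒ phys 0x60D89  [4 reads]

Access #4 PA: FAULT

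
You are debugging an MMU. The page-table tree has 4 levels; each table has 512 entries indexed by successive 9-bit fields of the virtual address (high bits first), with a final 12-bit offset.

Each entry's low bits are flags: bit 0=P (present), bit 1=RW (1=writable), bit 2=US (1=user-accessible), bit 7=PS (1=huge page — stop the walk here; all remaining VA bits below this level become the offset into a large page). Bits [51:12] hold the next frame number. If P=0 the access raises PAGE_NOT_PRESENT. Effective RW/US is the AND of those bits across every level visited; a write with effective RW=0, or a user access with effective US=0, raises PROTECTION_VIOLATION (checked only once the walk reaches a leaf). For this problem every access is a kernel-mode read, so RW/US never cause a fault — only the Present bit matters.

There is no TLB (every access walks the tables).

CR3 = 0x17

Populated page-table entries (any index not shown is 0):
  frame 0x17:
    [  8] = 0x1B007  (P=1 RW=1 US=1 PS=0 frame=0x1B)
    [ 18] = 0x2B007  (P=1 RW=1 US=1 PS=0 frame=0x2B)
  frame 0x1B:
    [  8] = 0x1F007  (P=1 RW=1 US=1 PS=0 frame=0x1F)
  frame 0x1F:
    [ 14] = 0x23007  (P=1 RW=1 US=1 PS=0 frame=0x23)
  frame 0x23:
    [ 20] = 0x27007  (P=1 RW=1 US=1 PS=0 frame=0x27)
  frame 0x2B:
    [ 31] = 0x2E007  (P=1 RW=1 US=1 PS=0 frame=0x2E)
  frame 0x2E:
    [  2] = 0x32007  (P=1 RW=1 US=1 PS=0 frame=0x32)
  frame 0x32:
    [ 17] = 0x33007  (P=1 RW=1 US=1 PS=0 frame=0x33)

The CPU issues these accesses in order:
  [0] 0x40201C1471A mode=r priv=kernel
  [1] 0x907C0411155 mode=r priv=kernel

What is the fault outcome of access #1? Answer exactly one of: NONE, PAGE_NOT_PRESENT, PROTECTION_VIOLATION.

Trace:
#0 VA=0x40201C1471A (r,kernel):
  L0 @0x17[8] → 0x1B007  P=1,RW=1,US=1,PS=0
  L1 @0x1B[8] → 0x1F007  P=1,RW=1,US=1,PS=0
  L2 @0x1F[14] → 0x23007  P=1,RW=1,US=1,PS=0
  L3 @0x23[20] → 0x27007  P=1,RW=1,US=1,PS=0
  ✓ 0x2771A  — 4 lookups
#1 VA=0x907C0411155 (r,kernel):
  L0 @0x17[18] → 0x2B007  P=1,RW=1,US=1,PS=0
  L1 @0x2B[31] → 0x2E007  P=1,RW=1,US=1,PS=0
  L2 @0x2E[2] → 0x32007  P=1,RW=1,US=1,PS=0
  L3 @0x32[17] → 0x33007  P=1,RW=1,US=1,PS=0
  ✓ 0x33155  — 4 lookups

Access #1 fault: NONE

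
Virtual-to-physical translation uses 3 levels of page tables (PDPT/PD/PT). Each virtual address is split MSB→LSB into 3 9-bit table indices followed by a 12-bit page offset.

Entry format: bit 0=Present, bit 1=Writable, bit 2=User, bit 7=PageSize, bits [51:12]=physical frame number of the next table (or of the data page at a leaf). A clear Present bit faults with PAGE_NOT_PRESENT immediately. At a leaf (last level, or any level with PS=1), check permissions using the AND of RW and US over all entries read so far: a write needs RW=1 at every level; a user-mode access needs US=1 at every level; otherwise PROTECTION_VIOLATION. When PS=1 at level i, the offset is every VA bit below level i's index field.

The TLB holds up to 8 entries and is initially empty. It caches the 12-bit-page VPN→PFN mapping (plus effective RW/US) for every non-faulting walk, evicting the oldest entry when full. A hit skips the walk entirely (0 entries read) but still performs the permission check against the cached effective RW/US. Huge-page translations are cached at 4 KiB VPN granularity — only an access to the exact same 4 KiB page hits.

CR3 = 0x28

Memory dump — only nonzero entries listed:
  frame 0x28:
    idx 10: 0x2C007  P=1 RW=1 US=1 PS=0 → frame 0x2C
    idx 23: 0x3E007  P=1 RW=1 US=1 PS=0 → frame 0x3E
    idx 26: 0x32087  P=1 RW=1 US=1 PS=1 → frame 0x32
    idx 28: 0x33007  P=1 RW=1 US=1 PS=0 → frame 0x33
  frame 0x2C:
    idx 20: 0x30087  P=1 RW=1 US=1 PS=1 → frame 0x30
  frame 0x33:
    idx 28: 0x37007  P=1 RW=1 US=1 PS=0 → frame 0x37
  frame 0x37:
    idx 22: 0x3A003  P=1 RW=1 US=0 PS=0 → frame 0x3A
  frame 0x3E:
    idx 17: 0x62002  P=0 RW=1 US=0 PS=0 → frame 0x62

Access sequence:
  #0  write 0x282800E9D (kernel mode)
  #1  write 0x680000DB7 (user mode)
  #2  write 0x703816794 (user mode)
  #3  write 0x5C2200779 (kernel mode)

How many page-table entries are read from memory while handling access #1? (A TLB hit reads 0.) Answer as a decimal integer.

Per-access translation:
#0 VA=0x282800E9D (w,kernel):
  L0: frame=0x28 idx=10 entry=0x2C007 [P=1 RW=1 US=1 PS=0]
  L1: frame=0x2C idx=20 entry=0x30087 [P=1 RW=1 US=1 PS=1]
  ⇒ phys 0x30E9D (huge @L1)  [2 reads]
#1 VA=0x680000DB7 (w,user):
  L0: frame=0x28 idx=26 entry=0x32087 [P=1 RW=1 US=1 PS=1]
  ⇒ phys 0x32DB7 (huge @L0)  [1 reads]
#2 VA=0x703816794 (w,user):
  L0: frame=0x28 idx=28 entry=0x33007 [P=1 RW=1 US=1 PS=0]
  L1: frame=0x33 idx=28 entry=0x37007 [P=1 RW=1 US=1 PS=0]
  L2: frame=0x37 idx=22 entry=0x3A003 [P=1 RW=1 US=0 PS=0]
  ⇒ fault: PROTECTION_VIOLATION  — 3 lookups
#3 VA=0x5C2200779 (w,kernel):
  L0: frame=0x28 idx=23 entry=0x3E007 [P=1 RW=1 US=1 PS=0]
  L1: frame=0x3E idx=17 entry=0x62002 [P=0 RW=1 US=0 PS=0]
  ⇒ fault: PAGE_NOT_PRESENT  — 2 lookups

Entries read for #1: 1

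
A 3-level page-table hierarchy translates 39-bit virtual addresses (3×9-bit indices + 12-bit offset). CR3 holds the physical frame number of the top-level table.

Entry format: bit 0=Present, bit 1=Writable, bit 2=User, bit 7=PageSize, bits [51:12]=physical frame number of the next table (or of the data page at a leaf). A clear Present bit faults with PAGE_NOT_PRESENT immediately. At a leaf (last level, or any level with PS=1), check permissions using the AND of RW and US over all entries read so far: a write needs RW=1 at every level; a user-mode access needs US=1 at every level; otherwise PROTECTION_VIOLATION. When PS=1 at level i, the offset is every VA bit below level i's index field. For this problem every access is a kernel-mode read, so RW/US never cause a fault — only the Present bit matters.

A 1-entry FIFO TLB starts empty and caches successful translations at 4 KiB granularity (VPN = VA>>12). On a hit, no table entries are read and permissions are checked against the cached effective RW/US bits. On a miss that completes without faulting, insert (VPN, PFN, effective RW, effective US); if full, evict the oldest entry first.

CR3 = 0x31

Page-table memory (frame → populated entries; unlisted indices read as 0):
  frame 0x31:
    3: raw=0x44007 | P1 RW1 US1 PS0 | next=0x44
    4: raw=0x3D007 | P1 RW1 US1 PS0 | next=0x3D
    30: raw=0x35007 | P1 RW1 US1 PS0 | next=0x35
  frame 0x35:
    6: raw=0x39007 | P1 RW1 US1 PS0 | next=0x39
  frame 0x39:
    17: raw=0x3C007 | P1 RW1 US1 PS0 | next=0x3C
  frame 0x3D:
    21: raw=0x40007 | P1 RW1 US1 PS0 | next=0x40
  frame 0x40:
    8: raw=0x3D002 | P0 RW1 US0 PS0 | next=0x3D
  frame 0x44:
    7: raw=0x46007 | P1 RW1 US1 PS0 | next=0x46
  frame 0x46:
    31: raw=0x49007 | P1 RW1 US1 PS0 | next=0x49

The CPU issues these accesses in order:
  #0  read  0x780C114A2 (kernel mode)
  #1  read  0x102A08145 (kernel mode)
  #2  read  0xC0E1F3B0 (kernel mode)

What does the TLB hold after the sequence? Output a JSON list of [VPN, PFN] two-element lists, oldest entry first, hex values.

Walk each access:
#0 VA=0x780C114A2 (r,kernel):
  L0: frame=0x31 idx=30 entry=0x35007 [P=1 RW=1 US=1 PS=0]
  L1: frame=0x35 idx=6 entry=0x39007 [P=1 RW=1 US=1 PS=0]
  L2: frame=0x39 idx=17 entry=0x3C007 [P=1 RW=1 US=1 PS=0]
  ⇒ phys 0x3C4A2  [3 reads]
#1 VA=0x102A08145 (r,kernel):
  L0: frame=0x31 idx=4 entry=0x3D007 [P=1 RW=1 US=1 PS=0]
  L1: frame=0x3D idx=21 entry=0x40007 [P=1 RW=1 US=1 PS=0]
  L2: frame=0x40 idx=8 entry=0x3D002 [P=0 RW=1 US=0 PS=0]
  → PAGE_NOT_PRESENT  (3 entries read)
#2 VA=0xC0E1F3B0 (r,kernel):
  L0: frame=0x31 idx=3 entry=0x44007 [P=1 RW=1 US=1 PS=0]
  L1: frame=0x44 idx=7 entry=0x46007 [P=1 RW=1 US=1 PS=0]
  L2: frame=0x46 idx=31 entry=0x49007 [P=1 RW=1 US=1 PS=0]
  ⇒ phys 0x493B0  [3 reads]

TLB: [["0xC0E1F", "0x49"]]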